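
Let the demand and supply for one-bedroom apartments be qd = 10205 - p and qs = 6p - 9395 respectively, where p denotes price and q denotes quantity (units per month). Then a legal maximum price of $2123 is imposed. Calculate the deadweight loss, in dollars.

Equilibrium: 10205 - p = 6p - 9395, so 19600 = 7p and p* = 2800, q* = 7405.
The ceiling of 2123 is below the equilibrium price 2800, so it binds.
At p = 2123: qd = 10205 - 2123 = 8082 and qs = 6·2123 - 9395 = 3343.
Quantity traded falls to 3343. At q = 3343 the demand price is 10205 - 3343 = 6862 and the supply price is (9395 + 3343)/6 = 2123.
Deadweight loss = ½ · (6862 - 2123) · (7405 - 3343) = ½ · 4739 · 4062 = 9624909.

9624909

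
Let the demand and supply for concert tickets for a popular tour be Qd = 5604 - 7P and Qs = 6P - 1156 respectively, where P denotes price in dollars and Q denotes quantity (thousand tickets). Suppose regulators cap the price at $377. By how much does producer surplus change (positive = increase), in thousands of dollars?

-219505

In a free market, 5604 - 7P = 6P - 1156 gives the equilibrium P* = 520, Q* = 1964.
The ceiling of 377 is below the equilibrium price 520, so it binds.
At P = 377: Qd = 5604 - 7·377 = 2965 and Qs = 6·377 - 1156 = 1106.
Producer surplus without the control is ½ · (520 - 578/3) · 1964 = 964324/3.
With the ceiling, producers sell 1106 units at 377, so PS = ½ · (377 - 578/3) · 1106 = 305809/3.
Change in producer surplus = 305809/3 - 964324/3 = -219505.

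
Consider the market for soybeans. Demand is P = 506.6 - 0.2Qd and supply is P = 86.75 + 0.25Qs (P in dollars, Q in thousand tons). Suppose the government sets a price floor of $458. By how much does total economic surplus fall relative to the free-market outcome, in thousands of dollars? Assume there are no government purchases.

107122.5

Rearranging demand gives Qd = 2533 - 5P; rearranging supply gives Qs = 4P - 347. Without the control the market clears where 2533 - 5P = 4P - 347, i.e. P* = 320 and Q* = 933.
The floor of 458 is above the equilibrium price 320, so it binds.
At P = 458: Qd = 2533 - 5·458 = 243 and Qs = 4·458 - 347 = 1485.
Quantity traded falls to 243. At Q = 243 the demand price is (2533 - 243)/5 = 458 and the supply price is (347 + 243)/4 = 147.5.
Deadweight loss = ½ · (458 - 147.5) · (933 - 243) = ½ · 310.5 · 690 = 107122.5.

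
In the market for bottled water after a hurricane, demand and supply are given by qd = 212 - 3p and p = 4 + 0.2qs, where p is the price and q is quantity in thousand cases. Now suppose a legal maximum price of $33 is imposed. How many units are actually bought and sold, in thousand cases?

Rearranging supply gives qs = 5p - 20. In a free market, 212 - 3p = 5p - 20 gives the equilibrium p* = 29, q* = 125.
The ceiling of 33 is above the equilibrium price 29, so it is not binding; the market clears at p* = 29, q* = 125.

125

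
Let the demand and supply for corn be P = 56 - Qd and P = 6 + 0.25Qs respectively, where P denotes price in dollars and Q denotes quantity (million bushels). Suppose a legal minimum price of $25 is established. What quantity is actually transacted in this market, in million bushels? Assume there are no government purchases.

31

Rearranging demand gives Qd = 56 - P; rearranging supply gives Qs = 4P - 24. Setting quantity demanded equal to quantity supplied, 56 - P = 4P - 24, gives P* = 16 and Q* = 40.
Since 25 > 16, the floor is binding.
At P = 25: Qd = 56 - 25 = 31 and Qs = 4·25 - 24 = 76.
The quantity actually transacted is the short side, demand: 31.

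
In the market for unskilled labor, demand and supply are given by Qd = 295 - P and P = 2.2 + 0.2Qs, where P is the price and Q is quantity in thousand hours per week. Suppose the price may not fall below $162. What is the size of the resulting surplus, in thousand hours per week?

666

Rearranging supply gives Qs = 5P - 11. Without the control the market clears where 295 - P = 5P - 11, i.e. P* = 51 and Q* = 244.
The floor of 162 is above the equilibrium price 51, so it binds.
At P = 162: Qd = 295 - 162 = 133 and Qs = 5·162 - 11 = 799.
Surplus = Qs - Qd = 799 - 133 = 666.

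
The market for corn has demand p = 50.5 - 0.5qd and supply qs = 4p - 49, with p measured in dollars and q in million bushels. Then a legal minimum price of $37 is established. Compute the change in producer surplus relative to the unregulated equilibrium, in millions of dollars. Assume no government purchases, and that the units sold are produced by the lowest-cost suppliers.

252

Rearranging demand gives qd = 101 - 2p. Setting quantity demanded equal to quantity supplied, 101 - 2p = 4p - 49, gives p* = 25 and q* = 51.
Because the floor (37) lies above the market-clearing price, it is binding.
At p = 37: qd = 101 - 2·37 = 27 and qs = 4·37 - 49 = 99.
Producer surplus without the control is ½ · (25 - 12.25) · 51 = 325.125.
With the floor, 27 units are sold at 37. The supply price at q = 27 is 19, so PS = ½ · [(37 - 12.25) + (37 - 19)] · 27 = 577.125.
Change in producer surplus = 577.125 - 325.125 = 252.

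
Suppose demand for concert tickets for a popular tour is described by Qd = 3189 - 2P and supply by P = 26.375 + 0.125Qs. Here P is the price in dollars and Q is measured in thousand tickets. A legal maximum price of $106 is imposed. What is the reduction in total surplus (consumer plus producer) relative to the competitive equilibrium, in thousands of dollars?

1095120

Rearranging supply gives Qs = 8P - 211. In a free market, 3189 - 2P = 8P - 211 gives the equilibrium P* = 340, Q* = 2509.
Since 106 < 340, the ceiling is binding.
At P = 106: Qd = 3189 - 2·106 = 2977 and Qs = 8·106 - 211 = 637.
Quantity traded falls to 637. At Q = 637 the demand price is (3189 - 637)/2 = 1276 and the supply price is (211 + 637)/8 = 106.
Deadweight loss = ½ · (1276 - 106) · (2509 - 637) = ½ · 1170 · 1872 = 1095120.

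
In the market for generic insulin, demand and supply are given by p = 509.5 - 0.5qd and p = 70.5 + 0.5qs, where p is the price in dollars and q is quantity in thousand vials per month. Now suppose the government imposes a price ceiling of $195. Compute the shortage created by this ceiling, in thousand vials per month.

380

Rearranging demand gives qd = 1019 - 2p; rearranging supply gives qs = 2p - 141. Without the control the market clears where 1019 - 2p = 2p - 141, i.e. p* = 290 and q* = 439.
The ceiling of 195 is below the equilibrium price 290, so it binds.
At p = 195: qd = 1019 - 2·195 = 629 and qs = 2·195 - 141 = 249.
Shortage = qd - qs = 629 - 249 = 380.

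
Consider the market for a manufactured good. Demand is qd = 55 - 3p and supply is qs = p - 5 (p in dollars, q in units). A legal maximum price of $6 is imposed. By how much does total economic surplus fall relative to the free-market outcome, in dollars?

54

Without the control the market clears where 55 - 3p = p - 5, i.e. p* = 15 and q* = 10.
Because the ceiling (6) lies below the market-clearing price, it is binding.
At p = 6: qd = 55 - 3·6 = 37 and qs = 6 - 5 = 1.
Quantity traded falls to 1. At q = 1 the demand price is (55 - 1)/3 = 18 and the supply price is 5 + 1 = 6.
Deadweight loss = ½ · (18 - 6) · (10 - 1) = ½ · 12 · 9 = 54.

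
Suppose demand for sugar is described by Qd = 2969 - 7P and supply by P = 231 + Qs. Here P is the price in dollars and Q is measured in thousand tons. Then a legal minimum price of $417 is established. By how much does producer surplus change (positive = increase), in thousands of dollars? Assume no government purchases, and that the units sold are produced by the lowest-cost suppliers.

Rearranging supply gives Qs = P - 231. Equilibrium: 2969 - 7P = P - 231, so 3200 = 8P and P* = 400, Q* = 169.
Since 417 > 400, the floor is binding.
At P = 417: Qd = 2969 - 7·417 = 50 and Qs = 417 - 231 = 186.
Producer surplus without the control is ½ · (400 - 231) · 169 = 14280.5.
With the floor, 50 units are sold at 417. The supply price at Q = 50 is 281, so PS = ½ · [(417 - 231) + (417 - 281)] · 50 = 8050.
Change in producer surplus = 8050 - 14280.5 = -6230.5.

-6230.5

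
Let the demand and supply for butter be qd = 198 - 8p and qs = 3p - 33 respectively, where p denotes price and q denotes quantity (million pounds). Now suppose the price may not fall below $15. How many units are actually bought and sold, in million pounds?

Setting quantity demanded equal to quantity supplied, 198 - 8p = 3p - 33, gives p* = 21 and q* = 30.
Since 15 is below p* = 21, the floor does not bind and the free-market outcome prevails.

30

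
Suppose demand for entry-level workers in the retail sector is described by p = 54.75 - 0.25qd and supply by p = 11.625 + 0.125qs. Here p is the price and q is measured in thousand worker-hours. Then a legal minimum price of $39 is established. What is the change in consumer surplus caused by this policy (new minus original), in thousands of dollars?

-1157

Rearranging demand gives qd = 219 - 4p; rearranging supply gives qs = 8p - 93. Setting quantity demanded equal to quantity supplied, 219 - 4p = 8p - 93, gives p* = 26 and q* = 115.
The floor of 39 is above the equilibrium price 26, so it binds.
At p = 39: qd = 219 - 4·39 = 63 and qs = 8·39 - 93 = 219.
Consumer surplus without the control is ½ · (54.75 - 26) · 115 = 1653.125.
With the floor, consumers buy 63 units at 39, so CS = ½ · (54.75 - 39) · 63 = 496.125.
Change in consumer surplus = 496.125 - 1653.125 = -1157.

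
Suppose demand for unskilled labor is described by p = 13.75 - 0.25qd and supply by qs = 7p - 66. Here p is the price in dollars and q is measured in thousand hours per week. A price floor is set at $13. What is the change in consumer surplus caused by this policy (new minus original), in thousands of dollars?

-14

Rearranging demand gives qd = 55 - 4p. Setting quantity demanded equal to quantity supplied, 55 - 4p = 7p - 66, gives p* = 11 and q* = 11.
Because the floor (13) lies above the market-clearing price, it is binding.
At p = 13: qd = 55 - 4·13 = 3 and qs = 7·13 - 66 = 25.
Consumer surplus without the control is ½ · (13.75 - 11) · 11 = 15.125.
With the floor, consumers buy 3 units at 13, so CS = ½ · (13.75 - 13) · 3 = 1.125.
Change in consumer surplus = 1.125 - 15.125 = -14.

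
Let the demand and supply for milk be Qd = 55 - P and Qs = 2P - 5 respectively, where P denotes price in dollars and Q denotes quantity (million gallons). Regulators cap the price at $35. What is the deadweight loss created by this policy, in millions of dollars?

Setting quantity demanded equal to quantity supplied, 55 - P = 2P - 5, gives P* = 20 and Q* = 35.
Since 35 is above P* = 20, the ceiling does not bind and the free-market outcome prevails.
Since the control does not bind, no trades are prevented and deadweight loss is zero.

0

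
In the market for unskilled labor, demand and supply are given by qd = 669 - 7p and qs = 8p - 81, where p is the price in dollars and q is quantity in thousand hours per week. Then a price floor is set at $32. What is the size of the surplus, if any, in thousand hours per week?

0

Equilibrium: 669 - 7p = 8p - 81, so 750 = 15p and p* = 50, q* = 319.
The floor of 32 is below the equilibrium price 50, so it is not binding; the market clears at p* = 50, q* = 319.
Since the control does not bind, there is no surplus.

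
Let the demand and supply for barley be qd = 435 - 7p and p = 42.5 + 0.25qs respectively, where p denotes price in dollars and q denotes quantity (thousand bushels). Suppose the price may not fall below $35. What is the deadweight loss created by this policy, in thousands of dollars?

Rearranging supply gives qs = 4p - 170. Setting quantity demanded equal to quantity supplied, 435 - 7p = 4p - 170, gives p* = 55 and q* = 50.
Since 35 is below p* = 55, the floor does not bind and the free-market outcome prevails.
Since the control does not bind, no trades are prevented and deadweight loss is zero.

0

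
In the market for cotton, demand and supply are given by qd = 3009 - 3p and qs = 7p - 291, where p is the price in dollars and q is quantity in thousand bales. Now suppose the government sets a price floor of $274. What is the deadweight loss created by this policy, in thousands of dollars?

Equilibrium: 3009 - 3p = 7p - 291, so 3300 = 10p and p* = 330, q* = 2019.
The floor of 274 is below the equilibrium price 330, so it is not binding; the market clears at p* = 330, q* = 2019.
Since the control does not bind, no trades are prevented and deadweight loss is zero.

0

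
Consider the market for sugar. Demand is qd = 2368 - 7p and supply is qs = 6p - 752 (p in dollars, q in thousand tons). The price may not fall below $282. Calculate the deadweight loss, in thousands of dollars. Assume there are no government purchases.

13377

In a free market, 2368 - 7p = 6p - 752 gives the equilibrium p* = 240, q* = 688.
Since 282 > 240, the floor is binding.
At p = 282: qd = 2368 - 7·282 = 394 and qs = 6·282 - 752 = 940.
Quantity traded falls to 394. At q = 394 the demand price is (2368 - 394)/7 = 282 and the supply price is (752 + 394)/6 = 191.
Deadweight loss = ½ · (282 - 191) · (688 - 394) = ½ · 91 · 294 = 13377.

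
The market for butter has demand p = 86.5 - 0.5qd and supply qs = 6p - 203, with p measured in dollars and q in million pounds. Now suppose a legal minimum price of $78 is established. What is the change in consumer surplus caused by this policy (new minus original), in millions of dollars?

Rearranging demand gives qd = 173 - 2p. Equilibrium: 173 - 2p = 6p - 203, so 376 = 8p and p* = 47, q* = 79.
Since 78 > 47, the floor is binding.
At p = 78: qd = 173 - 2·78 = 17 and qs = 6·78 - 203 = 265.
Consumer surplus without the control is ½ · (86.5 - 47) · 79 = 1560.25.
With the floor, consumers buy 17 units at 78, so CS = ½ · (86.5 - 78) · 17 = 72.25.
Change in consumer surplus = 72.25 - 1560.25 = -1488.

-1488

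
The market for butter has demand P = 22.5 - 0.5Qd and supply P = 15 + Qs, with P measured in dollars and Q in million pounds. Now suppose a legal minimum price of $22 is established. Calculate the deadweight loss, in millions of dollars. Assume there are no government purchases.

Rearranging demand gives Qd = 45 - 2P; rearranging supply gives Qs = P - 15. Equilibrium: 45 - 2P = P - 15, so 60 = 3P and P* = 20, Q* = 5.
The floor of 22 is above the equilibrium price 20, so it binds.
At P = 22: Qd = 45 - 2·22 = 1 and Qs = 22 - 15 = 7.
Quantity traded falls to 1. At Q = 1 the demand price is (45 - 1)/2 = 22 and the supply price is 15 + 1 = 16.
Deadweight loss = ½ · (22 - 16) · (5 - 1) = ½ · 6 · 4 = 12.

12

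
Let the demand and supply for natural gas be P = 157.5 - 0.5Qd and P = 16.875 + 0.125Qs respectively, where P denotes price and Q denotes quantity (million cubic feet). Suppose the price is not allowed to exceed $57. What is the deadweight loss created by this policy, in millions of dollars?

Rearranging demand gives Qd = 315 - 2P; rearranging supply gives Qs = 8P - 135. Without the control the market clears where 315 - 2P = 8P - 135, i.e. P* = 45 and Q* = 225.
The ceiling of 57 is above the equilibrium price 45, so it is not binding; the market clears at P* = 45, Q* = 225.
Since the control does not bind, no trades are prevented and deadweight loss is zero.

0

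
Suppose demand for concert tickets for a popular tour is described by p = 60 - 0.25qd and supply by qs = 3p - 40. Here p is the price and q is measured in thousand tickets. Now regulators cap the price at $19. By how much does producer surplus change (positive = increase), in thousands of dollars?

-1018.5

Rearranging demand gives qd = 240 - 4p. Setting quantity demanded equal to quantity supplied, 240 - 4p = 3p - 40, gives p* = 40 and q* = 80.
Because the ceiling (19) lies below the market-clearing price, it is binding.
At p = 19: qd = 240 - 4·19 = 164 and qs = 3·19 - 40 = 17.
Producer surplus without the control is ½ · (40 - 40/3) · 80 = 3200/3.
With the ceiling, producers sell 17 units at 19, so PS = ½ · (19 - 40/3) · 17 = 289/6.
Change in producer surplus = 289/6 - 3200/3 = -1018.5.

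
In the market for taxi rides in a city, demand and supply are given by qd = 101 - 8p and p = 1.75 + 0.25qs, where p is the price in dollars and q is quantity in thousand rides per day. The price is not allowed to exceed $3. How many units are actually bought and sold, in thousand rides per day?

Rearranging supply gives qs = 4p - 7. In a free market, 101 - 8p = 4p - 7 gives the equilibrium p* = 9, q* = 29.
Since 3 < 9, the ceiling is binding.
At p = 3: qd = 101 - 8·3 = 77 and qs = 4·3 - 7 = 5.
The quantity actually transacted is the short side, supply: 5.

5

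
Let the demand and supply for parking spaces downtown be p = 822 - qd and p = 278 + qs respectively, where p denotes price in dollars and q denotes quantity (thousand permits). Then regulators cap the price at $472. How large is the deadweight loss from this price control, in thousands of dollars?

6084

Rearranging demand gives qd = 822 - p; rearranging supply gives qs = p - 278. Without the control the market clears where 822 - p = p - 278, i.e. p* = 550 and q* = 272.
The ceiling of 472 is below the equilibrium price 550, so it binds.
At p = 472: qd = 822 - 472 = 350 and qs = 472 - 278 = 194.
Quantity traded falls to 194. At q = 194 the demand price is 822 - 194 = 628 and the supply price is 278 + 194 = 472.
Deadweight loss = ½ · (628 - 472) · (272 - 194) = ½ · 156 · 78 = 6084.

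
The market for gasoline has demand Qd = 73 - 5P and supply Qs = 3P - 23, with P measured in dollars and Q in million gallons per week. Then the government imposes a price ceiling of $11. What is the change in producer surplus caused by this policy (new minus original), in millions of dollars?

-11.5

Setting quantity demanded equal to quantity supplied, 73 - 5P = 3P - 23, gives P* = 12 and Q* = 13.
The ceiling of 11 is below the equilibrium price 12, so it binds.
At P = 11: Qd = 73 - 5·11 = 18 and Qs = 3·11 - 23 = 10.
Producer surplus without the control is ½ · (12 - 23/3) · 13 = 169/6.
With the ceiling, producers sell 10 units at 11, so PS = ½ · (11 - 23/3) · 10 = 50/3.
Change in producer surplus = 50/3 - 169/6 = -11.5.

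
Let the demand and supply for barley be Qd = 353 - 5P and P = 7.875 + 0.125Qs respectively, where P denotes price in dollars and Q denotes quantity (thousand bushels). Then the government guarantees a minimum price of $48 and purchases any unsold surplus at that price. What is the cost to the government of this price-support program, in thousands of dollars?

Rearranging supply gives Qs = 8P - 63. Without the control the market clears where 353 - 5P = 8P - 63, i.e. P* = 32 and Q* = 193.
The floor of 48 is above the equilibrium price 32, so it binds.
At P = 48: Qd = 353 - 5·48 = 113 and Qs = 8·48 - 63 = 321.
Surplus = Qs - Qd = 208.
Government expenditure = surplus × support price = 208 × 48 = 9984.

9984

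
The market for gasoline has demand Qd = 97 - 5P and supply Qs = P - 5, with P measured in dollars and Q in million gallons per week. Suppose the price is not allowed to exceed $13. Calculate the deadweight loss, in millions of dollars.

In a free market, 97 - 5P = P - 5 gives the equilibrium P* = 17, Q* = 12.
Because the ceiling (13) lies below the market-clearing price, it is binding.
At P = 13: Qd = 97 - 5·13 = 32 and Qs = 13 - 5 = 8.
Quantity traded falls to 8. At Q = 8 the demand price is (97 - 8)/5 = 17.8 and the supply price is 5 + 8 = 13.
Deadweight loss = ½ · (17.8 - 13) · (12 - 8) = ½ · 4.8 · 4 = 9.6.

9.6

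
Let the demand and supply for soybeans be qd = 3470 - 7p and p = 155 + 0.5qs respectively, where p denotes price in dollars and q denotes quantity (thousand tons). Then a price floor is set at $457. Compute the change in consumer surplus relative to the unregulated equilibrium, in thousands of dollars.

Rearranging supply gives qs = 2p - 310. Equilibrium: 3470 - 7p = 2p - 310, so 3780 = 9p and p* = 420, q* = 530.
Since 457 > 420, the floor is binding.
At p = 457: qd = 3470 - 7·457 = 271 and qs = 2·457 - 310 = 604.
Consumer surplus without the control is ½ · (3470/7 - 420) · 530 = 140450/7.
With the floor, consumers buy 271 units at 457, so CS = ½ · (3470/7 - 457) · 271 = 73441/14.
Change in consumer surplus = 73441/14 - 140450/7 = -14818.5.

-14818.5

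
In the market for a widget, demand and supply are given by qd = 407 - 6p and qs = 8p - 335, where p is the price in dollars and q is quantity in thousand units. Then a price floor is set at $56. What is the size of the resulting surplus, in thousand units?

42

Without the control the market clears where 407 - 6p = 8p - 335, i.e. p* = 53 and q* = 89.
The floor of 56 is above the equilibrium price 53, so it binds.
At p = 56: qd = 407 - 6·56 = 71 and qs = 8·56 - 335 = 113.
Surplus = qs - qd = 113 - 71 = 42.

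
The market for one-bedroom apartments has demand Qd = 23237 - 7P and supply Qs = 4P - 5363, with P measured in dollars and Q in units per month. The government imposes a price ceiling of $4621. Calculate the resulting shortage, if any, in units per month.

0

Equilibrium: 23237 - 7P = 4P - 5363, so 28600 = 11P and P* = 2600, Q* = 5037.
Since 4621 is above P* = 2600, the ceiling does not bind and the free-market outcome prevails.
Since the control does not bind, there is no shortage.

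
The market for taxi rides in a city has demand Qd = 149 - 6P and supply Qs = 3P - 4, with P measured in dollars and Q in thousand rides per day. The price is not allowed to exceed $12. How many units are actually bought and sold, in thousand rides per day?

32

Setting quantity demanded equal to quantity supplied, 149 - 6P = 3P - 4, gives P* = 17 and Q* = 47.
The ceiling of 12 is below the equilibrium price 17, so it binds.
At P = 12: Qd = 149 - 6·12 = 77 and Qs = 3·12 - 4 = 32.
The quantity actually transacted is the short side, supply: 32.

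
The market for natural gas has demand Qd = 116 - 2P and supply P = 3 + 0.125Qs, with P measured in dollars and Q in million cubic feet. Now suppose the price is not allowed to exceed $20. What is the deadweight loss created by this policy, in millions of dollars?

0

Rearranging supply gives Qs = 8P - 24. Setting quantity demanded equal to quantity supplied, 116 - 2P = 8P - 24, gives P* = 14 and Q* = 88.
The ceiling of 20 is above the equilibrium price 14, so it is not binding; the market clears at P* = 14, Q* = 88.
Since the control does not bind, no trades are prevented and deadweight loss is zero.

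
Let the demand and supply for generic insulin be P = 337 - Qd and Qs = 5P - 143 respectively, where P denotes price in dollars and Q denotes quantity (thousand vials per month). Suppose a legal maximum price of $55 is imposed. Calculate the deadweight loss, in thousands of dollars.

9375

Rearranging demand gives Qd = 337 - P. Setting quantity demanded equal to quantity supplied, 337 - P = 5P - 143, gives P* = 80 and Q* = 257.
The ceiling of 55 is below the equilibrium price 80, so it binds.
At P = 55: Qd = 337 - 55 = 282 and Qs = 5·55 - 143 = 132.
Quantity traded falls to 132. At Q = 132 the demand price is 337 - 132 = 205 and the supply price is (143 + 132)/5 = 55.
Deadweight loss = ½ · (205 - 55) · (257 - 132) = ½ · 150 · 125 = 9375.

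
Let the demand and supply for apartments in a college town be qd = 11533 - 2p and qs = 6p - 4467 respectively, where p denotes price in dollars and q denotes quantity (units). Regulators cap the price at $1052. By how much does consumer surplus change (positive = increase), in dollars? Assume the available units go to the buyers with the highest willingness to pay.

Equilibrium: 11533 - 2p = 6p - 4467, so 16000 = 8p and p* = 2000, q* = 7533.
Because the ceiling (1052) lies below the market-clearing price, it is binding.
At p = 1052: qd = 11533 - 2·1052 = 9429 and qs = 6·1052 - 4467 = 1845.
Consumer surplus without the control is ½ · (5766.5 - 2000) · 7533 = 14186522.25.
With the ceiling, 1845 units are sold at 1052 (assume they go to the highest-value buyers). The demand price at q = 1845 is 4844, so CS = ½ · [(5766.5 - 1052) + (4844 - 1052)] · 1845 = 7847246.25.
Change in consumer surplus = 7847246.25 - 14186522.25 = -6339276.

-6339276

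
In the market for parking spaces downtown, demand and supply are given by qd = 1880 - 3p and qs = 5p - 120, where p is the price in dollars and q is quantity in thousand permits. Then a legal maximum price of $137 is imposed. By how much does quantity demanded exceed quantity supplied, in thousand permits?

904

Without the control the market clears where 1880 - 3p = 5p - 120, i.e. p* = 250 and q* = 1130.
Because the ceiling (137) lies below the market-clearing price, it is binding.
At p = 137: qd = 1880 - 3·137 = 1469 and qs = 5·137 - 120 = 565.
Shortage = qd - qs = 1469 - 565 = 904.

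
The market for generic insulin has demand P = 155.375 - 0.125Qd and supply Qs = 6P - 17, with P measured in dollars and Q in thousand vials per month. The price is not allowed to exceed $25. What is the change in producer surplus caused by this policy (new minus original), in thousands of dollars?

-21320

Rearranging demand gives Qd = 1243 - 8P. Equilibrium: 1243 - 8P = 6P - 17, so 1260 = 14P and P* = 90, Q* = 523.
Because the ceiling (25) lies below the market-clearing price, it is binding.
At P = 25: Qd = 1243 - 8·25 = 1043 and Qs = 6·25 - 17 = 133.
Producer surplus without the control is ½ · (90 - 17/6) · 523 = 273529/12.
With the ceiling, producers sell 133 units at 25, so PS = ½ · (25 - 17/6) · 133 = 17689/12.
Change in producer surplus = 17689/12 - 273529/12 = -21320.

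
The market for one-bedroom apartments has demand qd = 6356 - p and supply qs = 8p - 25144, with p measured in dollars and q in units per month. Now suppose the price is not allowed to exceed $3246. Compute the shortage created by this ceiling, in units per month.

Without the control the market clears where 6356 - p = 8p - 25144, i.e. p* = 3500 and q* = 2856.
Since 3246 < 3500, the ceiling is binding.
At p = 3246: qd = 6356 - 3246 = 3110 and qs = 8·3246 - 25144 = 824.
Shortage = qd - qs = 3110 - 824 = 2286.

2286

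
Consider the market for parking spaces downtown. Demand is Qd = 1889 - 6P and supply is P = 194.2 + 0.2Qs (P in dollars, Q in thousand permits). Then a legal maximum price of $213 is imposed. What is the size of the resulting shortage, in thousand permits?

Rearranging supply gives Qs = 5P - 971. In a free market, 1889 - 6P = 5P - 971 gives the equilibrium P* = 260, Q* = 329.
Since 213 < 260, the ceiling is binding.
At P = 213: Qd = 1889 - 6·213 = 611 and Qs = 5·213 - 971 = 94.
Shortage = Qd - Qs = 611 - 94 = 517.

517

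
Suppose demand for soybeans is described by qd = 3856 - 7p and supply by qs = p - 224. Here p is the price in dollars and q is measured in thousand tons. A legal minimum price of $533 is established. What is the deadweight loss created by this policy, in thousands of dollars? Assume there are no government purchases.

In a free market, 3856 - 7p = p - 224 gives the equilibrium p* = 510, q* = 286.
The floor of 533 is above the equilibrium price 510, so it binds.
At p = 533: qd = 3856 - 7·533 = 125 and qs = 533 - 224 = 309.
Quantity traded falls to 125. At q = 125 the demand price is (3856 - 125)/7 = 533 and the supply price is 224 + 125 = 349.
Deadweight loss = ½ · (533 - 349) · (286 - 125) = ½ · 184 · 161 = 14812.

14812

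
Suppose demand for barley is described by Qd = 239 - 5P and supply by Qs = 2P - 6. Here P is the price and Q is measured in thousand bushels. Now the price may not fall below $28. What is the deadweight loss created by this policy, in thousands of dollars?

0

Setting quantity demanded equal to quantity supplied, 239 - 5P = 2P - 6, gives P* = 35 and Q* = 64.
Since 28 is below P* = 35, the floor does not bind and the free-market outcome prevails.
Since the control does not bind, no trades are prevented and deadweight loss is zero.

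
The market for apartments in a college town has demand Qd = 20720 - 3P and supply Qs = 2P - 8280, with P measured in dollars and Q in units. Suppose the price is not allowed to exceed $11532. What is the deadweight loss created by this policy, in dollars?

Without the control the market clears where 20720 - 3P = 2P - 8280, i.e. P* = 5800 and Q* = 3320.
Since 11532 is above P* = 5800, the ceiling does not bind and the free-market outcome prevails.
Since the control does not bind, no trades are prevented and deadweight loss is zero.

0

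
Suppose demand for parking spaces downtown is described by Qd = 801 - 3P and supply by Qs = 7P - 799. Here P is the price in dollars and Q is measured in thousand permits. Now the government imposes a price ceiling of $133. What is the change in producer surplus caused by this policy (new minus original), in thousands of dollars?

Without the control the market clears where 801 - 3P = 7P - 799, i.e. P* = 160 and Q* = 321.
Because the ceiling (133) lies below the market-clearing price, it is binding.
At P = 133: Qd = 801 - 3·133 = 402 and Qs = 7·133 - 799 = 132.
Producer surplus without the control is ½ · (160 - 799/7) · 321 = 103041/14.
With the ceiling, producers sell 132 units at 133, so PS = ½ · (133 - 799/7) · 132 = 8712/7.
Change in producer surplus = 8712/7 - 103041/14 = -6115.5.

-6115.5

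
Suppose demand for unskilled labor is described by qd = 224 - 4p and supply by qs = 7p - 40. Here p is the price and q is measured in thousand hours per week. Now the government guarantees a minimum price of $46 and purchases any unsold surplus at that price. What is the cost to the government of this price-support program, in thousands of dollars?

11132

Setting quantity demanded equal to quantity supplied, 224 - 4p = 7p - 40, gives p* = 24 and q* = 128.
The floor of 46 is above the equilibrium price 24, so it binds.
At p = 46: qd = 224 - 4·46 = 40 and qs = 7·46 - 40 = 282.
Surplus = qs - qd = 242.
Government expenditure = surplus × support price = 242 × 46 = 11132.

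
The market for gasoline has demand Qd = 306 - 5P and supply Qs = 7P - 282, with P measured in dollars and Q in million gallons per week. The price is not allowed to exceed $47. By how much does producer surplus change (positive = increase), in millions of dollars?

-108

Setting quantity demanded equal to quantity supplied, 306 - 5P = 7P - 282, gives P* = 49 and Q* = 61.
Because the ceiling (47) lies below the market-clearing price, it is binding.
At P = 47: Qd = 306 - 5·47 = 71 and Qs = 7·47 - 282 = 47.
Producer surplus without the control is ½ · (49 - 282/7) · 61 = 3721/14.
With the ceiling, producers sell 47 units at 47, so PS = ½ · (47 - 282/7) · 47 = 2209/14.
Change in producer surplus = 2209/14 - 3721/14 = -108.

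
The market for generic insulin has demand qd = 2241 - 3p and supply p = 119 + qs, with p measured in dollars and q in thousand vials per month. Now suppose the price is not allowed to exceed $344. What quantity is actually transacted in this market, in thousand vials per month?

225

Rearranging supply gives qs = p - 119. Equilibrium: 2241 - 3p = p - 119, so 2360 = 4p and p* = 590, q* = 471.
The ceiling of 344 is below the equilibrium price 590, so it binds.
At p = 344: qd = 2241 - 3·344 = 1209 and qs = 344 - 119 = 225.
The quantity actually transacted is the short side, supply: 225.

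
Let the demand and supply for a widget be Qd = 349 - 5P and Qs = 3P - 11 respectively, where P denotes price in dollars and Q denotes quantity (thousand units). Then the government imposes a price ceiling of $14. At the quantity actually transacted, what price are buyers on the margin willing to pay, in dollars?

Without the control the market clears where 349 - 5P = 3P - 11, i.e. P* = 45 and Q* = 124.
Since 14 < 45, the ceiling is binding.
At P = 14: Qd = 349 - 5·14 = 279 and Qs = 3·14 - 11 = 31.
Only 31 units reach the market. On the demand curve, the marginal buyer's willingness to pay at Q = 31 is (349 - 31)/5 = 63.6.

63.6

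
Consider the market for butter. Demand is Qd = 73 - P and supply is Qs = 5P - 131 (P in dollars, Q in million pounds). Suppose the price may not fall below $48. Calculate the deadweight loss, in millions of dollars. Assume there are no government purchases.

117.6

Setting quantity demanded equal to quantity supplied, 73 - P = 5P - 131, gives P* = 34 and Q* = 39.
Because the floor (48) lies above the market-clearing price, it is binding.
At P = 48: Qd = 73 - 48 = 25 and Qs = 5·48 - 131 = 109.
Quantity traded falls to 25. At Q = 25 the demand price is 73 - 25 = 48 and the supply price is (131 + 25)/5 = 31.2.
Deadweight loss = ½ · (48 - 31.2) · (39 - 25) = ½ · 16.8 · 14 = 117.6.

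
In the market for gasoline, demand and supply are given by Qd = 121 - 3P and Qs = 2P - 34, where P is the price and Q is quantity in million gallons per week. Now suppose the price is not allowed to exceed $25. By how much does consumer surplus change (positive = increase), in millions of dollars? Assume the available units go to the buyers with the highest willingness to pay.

72

Equilibrium: 121 - 3P = 2P - 34, so 155 = 5P and P* = 31, Q* = 28.
The ceiling of 25 is below the equilibrium price 31, so it binds.
At P = 25: Qd = 121 - 3·25 = 46 and Qs = 2·25 - 34 = 16.
Consumer surplus without the control is ½ · (121/3 - 31) · 28 = 392/3.
With the ceiling, 16 units are sold at 25 (assume they go to the highest-value buyers). The demand price at Q = 16 is 35, so CS = ½ · [(121/3 - 25) + (35 - 25)] · 16 = 608/3.
Change in consumer surplus = 608/3 - 392/3 = 72.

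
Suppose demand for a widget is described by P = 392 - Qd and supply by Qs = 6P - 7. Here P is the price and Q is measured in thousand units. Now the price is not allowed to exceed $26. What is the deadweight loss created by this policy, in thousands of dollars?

20181

Rearranging demand gives Qd = 392 - P. Setting quantity demanded equal to quantity supplied, 392 - P = 6P - 7, gives P* = 57 and Q* = 335.
Since 26 < 57, the ceiling is binding.
At P = 26: Qd = 392 - 26 = 366 and Qs = 6·26 - 7 = 149.
Quantity traded falls to 149. At Q = 149 the demand price is 392 - 149 = 243 and the supply price is (7 + 149)/6 = 26.
Deadweight loss = ½ · (243 - 26) · (335 - 149) = ½ · 217 · 186 = 20181.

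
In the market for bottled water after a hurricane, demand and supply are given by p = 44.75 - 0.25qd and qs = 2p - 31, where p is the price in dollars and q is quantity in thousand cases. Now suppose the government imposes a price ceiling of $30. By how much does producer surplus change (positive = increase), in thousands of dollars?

-170

Rearranging demand gives qd = 179 - 4p. Setting quantity demanded equal to quantity supplied, 179 - 4p = 2p - 31, gives p* = 35 and q* = 39.
Because the ceiling (30) lies below the market-clearing price, it is binding.
At p = 30: qd = 179 - 4·30 = 59 and qs = 2·30 - 31 = 29.
Producer surplus without the control is ½ · (35 - 15.5) · 39 = 380.25.
With the ceiling, producers sell 29 units at 30, so PS = ½ · (30 - 15.5) · 29 = 210.25.
Change in producer surplus = 210.25 - 380.25 = -170.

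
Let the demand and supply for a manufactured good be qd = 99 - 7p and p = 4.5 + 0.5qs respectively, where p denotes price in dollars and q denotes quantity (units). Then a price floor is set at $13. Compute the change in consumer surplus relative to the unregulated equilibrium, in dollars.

-11.5

Rearranging supply gives qs = 2p - 9. Equilibrium: 99 - 7p = 2p - 9, so 108 = 9p and p* = 12, q* = 15.
Because the floor (13) lies above the market-clearing price, it is binding.
At p = 13: qd = 99 - 7·13 = 8 and qs = 2·13 - 9 = 17.
Consumer surplus without the control is ½ · (99/7 - 12) · 15 = 225/14.
With the floor, consumers buy 8 units at 13, so CS = ½ · (99/7 - 13) · 8 = 32/7.
Change in consumer surplus = 32/7 - 225/14 = -11.5.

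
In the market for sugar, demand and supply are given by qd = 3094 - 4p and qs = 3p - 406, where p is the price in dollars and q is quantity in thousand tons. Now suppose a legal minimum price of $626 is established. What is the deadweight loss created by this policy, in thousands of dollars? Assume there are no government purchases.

In a free market, 3094 - 4p = 3p - 406 gives the equilibrium p* = 500, q* = 1094.
The floor of 626 is above the equilibrium price 500, so it binds.
At p = 626: qd = 3094 - 4·626 = 590 and qs = 3·626 - 406 = 1472.
Quantity traded falls to 590. At q = 590 the demand price is (3094 - 590)/4 = 626 and the supply price is (406 + 590)/3 = 332.
Deadweight loss = ½ · (626 - 332) · (1094 - 590) = ½ · 294 · 504 = 74088.

74088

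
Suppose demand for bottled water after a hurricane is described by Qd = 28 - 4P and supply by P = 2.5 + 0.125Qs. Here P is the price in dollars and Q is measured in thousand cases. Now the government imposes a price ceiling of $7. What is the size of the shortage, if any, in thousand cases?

Rearranging supply gives Qs = 8P - 20. Setting quantity demanded equal to quantity supplied, 28 - 4P = 8P - 20, gives P* = 4 and Q* = 12.
Since 7 is above P* = 4, the ceiling does not bind and the free-market outcome prevails.
Since the control does not bind, there is no shortage.

0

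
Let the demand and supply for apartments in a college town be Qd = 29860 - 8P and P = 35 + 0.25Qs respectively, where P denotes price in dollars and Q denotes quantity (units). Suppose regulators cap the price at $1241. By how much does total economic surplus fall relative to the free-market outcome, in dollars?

4755243

Rearranging supply gives Qs = 4P - 140. Equilibrium: 29860 - 8P = 4P - 140, so 30000 = 12P and P* = 2500, Q* = 9860.
Since 1241 < 2500, the ceiling is binding.
At P = 1241: Qd = 29860 - 8·1241 = 19932 and Qs = 4·1241 - 140 = 4824.
Quantity traded falls to 4824. At Q = 4824 the demand price is (29860 - 4824)/8 = 3129.5 and the supply price is (140 + 4824)/4 = 1241.
Deadweight loss = ½ · (3129.5 - 1241) · (9860 - 4824) = ½ · 1888.5 · 5036 = 4755243.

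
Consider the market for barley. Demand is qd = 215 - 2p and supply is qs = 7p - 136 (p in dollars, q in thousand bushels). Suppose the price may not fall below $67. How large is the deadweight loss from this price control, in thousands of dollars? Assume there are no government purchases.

1008

Without the control the market clears where 215 - 2p = 7p - 136, i.e. p* = 39 and q* = 137.
The floor of 67 is above the equilibrium price 39, so it binds.
At p = 67: qd = 215 - 2·67 = 81 and qs = 7·67 - 136 = 333.
Quantity traded falls to 81. At q = 81 the demand price is (215 - 81)/2 = 67 and the supply price is (136 + 81)/7 = 31.
Deadweight loss = ½ · (67 - 31) · (137 - 81) = ½ · 36 · 56 = 1008.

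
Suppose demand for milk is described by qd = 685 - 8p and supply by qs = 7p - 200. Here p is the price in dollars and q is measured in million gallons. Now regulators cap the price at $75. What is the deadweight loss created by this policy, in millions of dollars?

In a free market, 685 - 8p = 7p - 200 gives the equilibrium p* = 59, q* = 213.
The ceiling of 75 is above the equilibrium price 59, so it is not binding; the market clears at p* = 59, q* = 213.
Since the control does not bind, no trades are prevented and deadweight loss is zero.

0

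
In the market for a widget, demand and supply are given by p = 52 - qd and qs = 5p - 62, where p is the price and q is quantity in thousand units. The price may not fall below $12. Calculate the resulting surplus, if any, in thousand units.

Rearranging demand gives qd = 52 - p. Equilibrium: 52 - p = 5p - 62, so 114 = 6p and p* = 19, q* = 33.
The floor of 12 is below the equilibrium price 19, so it is not binding; the market clears at p* = 19, q* = 33.
Since the control does not bind, there is no surplus.

0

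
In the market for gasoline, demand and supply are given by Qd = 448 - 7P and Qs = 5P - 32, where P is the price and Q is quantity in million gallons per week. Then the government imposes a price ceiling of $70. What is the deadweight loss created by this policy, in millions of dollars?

0

Equilibrium: 448 - 7P = 5P - 32, so 480 = 12P and P* = 40, Q* = 168.
The ceiling of 70 is above the equilibrium price 40, so it is not binding; the market clears at P* = 40, Q* = 168.
Since the control does not bind, no trades are prevented and deadweight loss is zero.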